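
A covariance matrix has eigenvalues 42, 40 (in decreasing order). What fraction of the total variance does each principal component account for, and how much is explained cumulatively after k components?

Step 1 — total variance = trace(Sigma) = Σ λ_i = 42 + 40 = 82.

Step 2 — fraction explained by component i = λ_i / Σ λ:
  PC1: 42/82 = 0.5122
  PC2: 40/82 = 0.4878

Step 3 — cumulative fraction after k components = (λ_1 + ... + λ_k) / Σ λ:
  k = 1: 42/82 = 0.5122
  k = 2: (42 + 40)/82 = 82/82 = 1

Summary (fraction, with percent):

explained: PC1 0.5122 (51.22%), PC2 0.4878 (48.78%);  cumulative: 0.5122, 1


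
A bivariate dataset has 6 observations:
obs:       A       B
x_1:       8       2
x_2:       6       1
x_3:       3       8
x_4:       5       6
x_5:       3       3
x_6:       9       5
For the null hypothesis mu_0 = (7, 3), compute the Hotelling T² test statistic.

Step 1 — sample mean vector:
  mean(A) = (8 + 6 + 3 + 5 + 3 + 9) / 6 = 34/6 = 5.6667
  mean(B) = (2 + 1 + 8 + 6 + 3 + 5) / 6 = 25/6 = 4.1667
  x̄ = (5.6667, 4.1667),  deviation x̄ - mu_0 = (5.6667, 4.1667) - (7, 3) = (-1.3333, 1.1667).

Step 2 — sample covariance matrix, S[i,j] = (1/(n-1)) · Σ_k (x_{k,i} - mean_i) · (x_{k,j} - mean_j), divisor n-1 = 5:
  S[A,A] = ((2.3333)·(2.3333) + (0.3333)·(0.3333) + (-2.6667)·(-2.6667) + (-0.6667)·(-0.6667) + (-2.6667)·(-2.6667) + (3.3333)·(3.3333)) / 5 = 31.3333/5 = 6.2667
  S[A,B] = ((2.3333)·(-2.1667) + (0.3333)·(-3.1667) + (-2.6667)·(3.8333) + (-0.6667)·(1.8333) + (-2.6667)·(-1.1667) + (3.3333)·(0.8333)) / 5 = -11.6667/5 = -2.3333
  S[B,B] = ((-2.1667)·(-2.1667) + (-3.1667)·(-3.1667) + (3.8333)·(3.8333) + (1.8333)·(1.8333) + (-1.1667)·(-1.1667) + (0.8333)·(0.8333)) / 5 = 34.8333/5 = 6.9667
  S = [[6.2667, -2.3333],
 [-2.3333, 6.9667]].

Step 3 — invert S. det(S) = 6.2667·6.9667 - (-2.3333)² = 38.2133.
  S^{-1} = (1/det) · [[d, -b], [-b, a]] = [[0.1823, 0.0611],
 [0.0611, 0.164]].

Step 4 — quadratic form (x̄ - mu_0)^T · S^{-1} · (x̄ - mu_0):
  S^{-1} · (x̄ - mu_0) = (-0.1718, 0.1099),
  (x̄ - mu_0)^T · [...] = (-1.3333)·(-0.1718) + (1.1667)·(0.1099) = 0.3574.

Step 5 — scale by n: T² = 6 · 0.3574 = 2.1441.

T² ≈ 2.1441


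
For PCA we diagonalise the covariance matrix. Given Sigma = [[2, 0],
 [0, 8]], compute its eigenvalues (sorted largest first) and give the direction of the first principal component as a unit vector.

Step 1 — characteristic polynomial of 2×2 Sigma:
  det(Sigma - λI) = λ² - trace · λ + det = 0.
  trace = 2 + 8 = 10, det = 2·8 - (0)² = 16.
Step 2 — discriminant:
  Δ = trace² - 4·det = 100 - 64 = 36.
Step 3 — eigenvalues:
  λ = (trace ± √Δ)/2 = (10 ± 6)/2,
  λ_1 = 8,  λ_2 = 2.

Step 4 — unit eigenvector for λ_1: Sigma is diagonal, so its eigenvectors are the coordinate axes. λ_1 = 8 is the diagonal entry on the second coordinate axis, hence
  v_1 = (0, 1) (||v_1|| = 1).

λ_1 = 8,  λ_2 = 2;  v_1 ≈ (0, 1)


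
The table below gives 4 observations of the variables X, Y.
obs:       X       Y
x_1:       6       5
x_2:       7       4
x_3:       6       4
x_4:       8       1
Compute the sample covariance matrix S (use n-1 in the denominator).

Step 1 — column means:
  mean(X) = (6 + 7 + 6 + 8) / 4 = 27/4 = 6.75
  mean(Y) = (5 + 4 + 4 + 1) / 4 = 14/4 = 3.5

Step 2 — sample covariance S[i,j] = (1/(n-1)) · Σ_k (x_{k,i} - mean_i) · (x_{k,j} - mean_j), with n-1 = 3.
  S[X,X] = ((-0.75)·(-0.75) + (0.25)·(0.25) + (-0.75)·(-0.75) + (1.25)·(1.25)) / 3 = 2.75/3 = 0.9167
  S[X,Y] = ((-0.75)·(1.5) + (0.25)·(0.5) + (-0.75)·(0.5) + (1.25)·(-2.5)) / 3 = -4.5/3 = -1.5
  S[Y,Y] = ((1.5)·(1.5) + (0.5)·(0.5) + (0.5)·(0.5) + (-2.5)·(-2.5)) / 3 = 9/3 = 3

S is symmetric (S[j,i] = S[i,j]). Assembling:

S = [[0.9167, -1.5],
 [-1.5, 3]]


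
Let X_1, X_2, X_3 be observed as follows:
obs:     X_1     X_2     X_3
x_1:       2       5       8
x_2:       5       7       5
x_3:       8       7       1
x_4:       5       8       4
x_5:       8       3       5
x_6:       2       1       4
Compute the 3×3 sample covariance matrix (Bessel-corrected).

Step 1 — column means:
  mean(X_1) = (2 + 5 + 8 + 5 + 8 + 2) / 6 = 30/6 = 5
  mean(X_2) = (5 + 7 + 7 + 8 + 3 + 1) / 6 = 31/6 = 5.1667
  mean(X_3) = (8 + 5 + 1 + 4 + 5 + 4) / 6 = 27/6 = 4.5

Step 2 — sample covariance S[i,j] = (1/(n-1)) · Σ_k (x_{k,i} - mean_i) · (x_{k,j} - mean_j), with n-1 = 5.
  S[X_1,X_1] = ((-3)·(-3) + (0)·(0) + (3)·(3) + (0)·(0) + (3)·(3) + (-3)·(-3)) / 5 = 36/5 = 7.2
  S[X_1,X_2] = ((-3)·(-0.1667) + (0)·(1.8333) + (3)·(1.8333) + (0)·(2.8333) + (3)·(-2.1667) + (-3)·(-4.1667)) / 5 = 12/5 = 2.4
  S[X_1,X_3] = ((-3)·(3.5) + (0)·(0.5) + (3)·(-3.5) + (0)·(-0.5) + (3)·(0.5) + (-3)·(-0.5)) / 5 = -18/5 = -3.6
  S[X_2,X_2] = ((-0.1667)·(-0.1667) + (1.8333)·(1.8333) + (1.8333)·(1.8333) + (2.8333)·(2.8333) + (-2.1667)·(-2.1667) + (-4.1667)·(-4.1667)) / 5 = 36.8333/5 = 7.3667
  S[X_2,X_3] = ((-0.1667)·(3.5) + (1.8333)·(0.5) + (1.8333)·(-3.5) + (2.8333)·(-0.5) + (-2.1667)·(0.5) + (-4.1667)·(-0.5)) / 5 = -6.5/5 = -1.3
  S[X_3,X_3] = ((3.5)·(3.5) + (0.5)·(0.5) + (-3.5)·(-3.5) + (-0.5)·(-0.5) + (0.5)·(0.5) + (-0.5)·(-0.5)) / 5 = 25.5/5 = 5.1

S is symmetric (S[j,i] = S[i,j]). Assembling:

S = [[7.2, 2.4, -3.6],
 [2.4, 7.3667, -1.3],
 [-3.6, -1.3, 5.1]]


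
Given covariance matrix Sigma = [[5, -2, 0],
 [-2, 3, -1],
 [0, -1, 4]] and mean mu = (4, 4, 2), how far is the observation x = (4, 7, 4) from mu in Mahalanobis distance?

Step 1 — centre the observation: (x - mu) = (0, 3, 2).

Step 2 — invert Sigma (cofactor / det for 3×3, or solve directly):
  Sigma^{-1} = [[0.2821, 0.2051, 0.0513],
 [0.2051, 0.5128, 0.1282],
 [0.0513, 0.1282, 0.2821]].

Step 3 — form the quadratic (x - mu)^T · Sigma^{-1} · (x - mu):
  Sigma^{-1} · (x - mu) = (0.7179, 1.7949, 0.9487).
  (x - mu)^T · [Sigma^{-1} · (x - mu)] = (0)·(0.7179) + (3)·(1.7949) + (2)·(0.9487) = 7.2821.

Step 4 — take square root: d = √(7.2821) ≈ 2.6985.

d(x, mu) = √(7.2821) ≈ 2.6985


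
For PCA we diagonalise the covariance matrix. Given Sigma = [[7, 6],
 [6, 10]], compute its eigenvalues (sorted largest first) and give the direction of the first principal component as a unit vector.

Step 1 — characteristic polynomial of 2×2 Sigma:
  det(Sigma - λI) = λ² - trace · λ + det = 0.
  trace = 7 + 10 = 17, det = 7·10 - (6)² = 34.
Step 2 — discriminant:
  Δ = trace² - 4·det = 289 - 136 = 153.
Step 3 — eigenvalues:
  λ = (trace ± √Δ)/2 = (17 ± 12.3693)/2,
  λ_1 = 14.6847,  λ_2 = 2.3153.

Step 4 — unit eigenvector for λ_1: solve (Sigma - λ_1 I)v = 0. First row:
  (7 - 14.6847)·v_x + (6)·v_y = 0, i.e. (-7.6847)·v_x + (6)·v_y = 0,
  so v ∝ (b, λ_1 - a) = (6, 7.6847) = u.
  ||u|| = √((6)² + (7.6847)²) = √(95.054) ≈ 9.7496,
  v_1 = u/||u|| ≈ (0.6154, 0.7882) (||v_1|| = 1).

λ_1 = 14.6847,  λ_2 = 2.3153;  v_1 ≈ (0.6154, 0.7882)


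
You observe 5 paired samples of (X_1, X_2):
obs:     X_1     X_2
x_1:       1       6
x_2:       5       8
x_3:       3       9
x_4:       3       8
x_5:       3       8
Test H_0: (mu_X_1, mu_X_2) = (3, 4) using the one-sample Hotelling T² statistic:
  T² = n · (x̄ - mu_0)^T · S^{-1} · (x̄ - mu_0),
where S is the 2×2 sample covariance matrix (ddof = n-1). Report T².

Step 1 — sample mean vector:
  mean(X_1) = (1 + 5 + 3 + 3 + 3) / 5 = 15/5 = 3
  mean(X_2) = (6 + 8 + 9 + 8 + 8) / 5 = 39/5 = 7.8
  x̄ = (3, 7.8),  deviation x̄ - mu_0 = (3, 7.8) - (3, 4) = (0, 3.8).

Step 2 — sample covariance matrix, S[i,j] = (1/(n-1)) · Σ_k (x_{k,i} - mean_i) · (x_{k,j} - mean_j), divisor n-1 = 4:
  S[X_1,X_1] = ((-2)·(-2) + (2)·(2) + (0)·(0) + (0)·(0) + (0)·(0)) / 4 = 8/4 = 2
  S[X_1,X_2] = ((-2)·(-1.8) + (2)·(0.2) + (0)·(1.2) + (0)·(0.2) + (0)·(0.2)) / 4 = 4/4 = 1
  S[X_2,X_2] = ((-1.8)·(-1.8) + (0.2)·(0.2) + (1.2)·(1.2) + (0.2)·(0.2) + (0.2)·(0.2)) / 4 = 4.8/4 = 1.2
  S = [[2, 1],
 [1, 1.2]].

Step 3 — invert S. det(S) = 2·1.2 - (1)² = 1.4.
  S^{-1} = (1/det) · [[d, -b], [-b, a]] = [[0.8571, -0.7143],
 [-0.7143, 1.4286]].

Step 4 — quadratic form (x̄ - mu_0)^T · S^{-1} · (x̄ - mu_0):
  S^{-1} · (x̄ - mu_0) = (-2.7143, 5.4286),
  (x̄ - mu_0)^T · [...] = (0)·(-2.7143) + (3.8)·(5.4286) = 20.6286.

Step 5 — scale by n: T² = 5 · 20.6286 = 103.1429.

T² ≈ 103.1429


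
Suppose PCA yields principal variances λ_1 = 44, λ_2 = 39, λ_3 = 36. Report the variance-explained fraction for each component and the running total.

Step 1 — total variance = trace(Sigma) = Σ λ_i = 44 + 39 + 36 = 119.

Step 2 — fraction explained by component i = λ_i / Σ λ:
  PC1: 44/119 = 0.3697
  PC2: 39/119 = 0.3277
  PC3: 36/119 = 0.3025

Step 3 — cumulative fraction after k components = (λ_1 + ... + λ_k) / Σ λ:
  k = 1: 44/119 = 0.3697
  k = 2: (44 + 39)/119 = 83/119 = 0.6975
  k = 3: (44 + 39 + 36)/119 = 119/119 = 1

Summary (fraction, with percent):

explained: PC1 0.3697 (36.97%), PC2 0.3277 (32.77%), PC3 0.3025 (30.25%);  cumulative: 0.3697, 0.6975, 1


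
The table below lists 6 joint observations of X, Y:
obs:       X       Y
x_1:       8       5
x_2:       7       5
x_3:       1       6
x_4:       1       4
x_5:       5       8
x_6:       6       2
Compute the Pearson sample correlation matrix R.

Step 1 — column means:
  mean(X) = (8 + 7 + 1 + 1 + 5 + 6) / 6 = 28/6 = 4.6667
  mean(Y) = (5 + 5 + 6 + 4 + 8 + 2) / 6 = 30/6 = 5

Step 2 — sample variances and covariances s[i,j] = (1/(n-1)) · Σ_k (x_{k,i} - mean_i) · (x_{k,j} - mean_j), with n-1 = 5:
  s[X,X] = ((3.3333)·(3.3333) + (2.3333)·(2.3333) + (-3.6667)·(-3.6667) + (-3.6667)·(-3.6667) + (0.3333)·(0.3333) + (1.3333)·(1.3333)) / 5 = 45.3333/5 = 9.0667
  s[X,Y] = ((3.3333)·(0) + (2.3333)·(0) + (-3.6667)·(1) + (-3.6667)·(-1) + (0.3333)·(3) + (1.3333)·(-3)) / 5 = -3/5 = -0.6
  s[Y,Y] = ((0)·(0) + (0)·(0) + (1)·(1) + (-1)·(-1) + (3)·(3) + (-3)·(-3)) / 5 = 20/5 = 4
  Sample standard deviations s_i = √(s[i,i]):
  s(X) = √(9.0667) = 3.0111
  s(Y) = √(4) = 2

Step 3 — r_{ij} = s_{ij} / (s_i · s_j):
  r[X,X] = 1 (diagonal).
  r[X,Y] = -0.6 / (3.0111 · 2) = -0.6 / 6.0222 = -0.0996
  r[Y,Y] = 1 (diagonal).

R is symmetric with unit diagonal. Assembling:

R = [[1, -0.0996],
 [-0.0996, 1]]


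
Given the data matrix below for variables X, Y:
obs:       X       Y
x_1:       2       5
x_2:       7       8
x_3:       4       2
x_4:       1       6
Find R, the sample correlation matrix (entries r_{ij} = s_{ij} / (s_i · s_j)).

Step 1 — column means:
  mean(X) = (2 + 7 + 4 + 1) / 4 = 14/4 = 3.5
  mean(Y) = (5 + 8 + 2 + 6) / 4 = 21/4 = 5.25

Step 2 — sample variances and covariances s[i,j] = (1/(n-1)) · Σ_k (x_{k,i} - mean_i) · (x_{k,j} - mean_j), with n-1 = 3:
  s[X,X] = ((-1.5)·(-1.5) + (3.5)·(3.5) + (0.5)·(0.5) + (-2.5)·(-2.5)) / 3 = 21/3 = 7
  s[X,Y] = ((-1.5)·(-0.25) + (3.5)·(2.75) + (0.5)·(-3.25) + (-2.5)·(0.75)) / 3 = 6.5/3 = 2.1667
  s[Y,Y] = ((-0.25)·(-0.25) + (2.75)·(2.75) + (-3.25)·(-3.25) + (0.75)·(0.75)) / 3 = 18.75/3 = 6.25
  Sample standard deviations s_i = √(s[i,i]):
  s(X) = √(7) = 2.6458
  s(Y) = √(6.25) = 2.5

Step 3 — r_{ij} = s_{ij} / (s_i · s_j):
  r[X,X] = 1 (diagonal).
  r[X,Y] = 2.1667 / (2.6458 · 2.5) = 2.1667 / 6.6144 = 0.3276
  r[Y,Y] = 1 (diagonal).

R is symmetric with unit diagonal. Assembling:

R = [[1, 0.3276],
 [0.3276, 1]]


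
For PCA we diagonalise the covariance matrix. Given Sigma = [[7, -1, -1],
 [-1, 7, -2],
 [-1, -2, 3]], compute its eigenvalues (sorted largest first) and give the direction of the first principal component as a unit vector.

Step 1 — characteristic polynomial p(λ) = det(λI - Sigma) = λ³ - tr·λ² + c_1·λ - det, where tr = trace, c_1 = sum of the principal 2×2 minors, det = det(Sigma):
  tr = 7 + 7 + 3 = 17,
  c_1 = (7·7 - (-1)²) + (7·3 - (-1)²) + (7·3 - (-2)²) = 48 + 20 + 17 = 85,
  det = 7·(7·3 - (-2)²) - (-1)·((-1)·3 - (-2)·(-1)) + (-1)·((-1)·(-2) - 7·(-1)) = 7·(17) - (-1)·(-5) + (-1)·(9) = 105.
  So p(λ) = λ³ - 17λ² + 85λ - 105.
Step 2 — look for an integer root (rational root theorem: any rational root is an integer divisor of 105). Testing λ = 7:
  p(7) = 343 - 833 + 595 - 105 = 0  ✓
  Dividing out (λ - 7): p(λ) = (λ - 7)(λ² - 10λ + 15).
Step 3 — remaining eigenvalues from the quadratic λ² - 10λ + 15 = 0:
  Δ = 10² - 4·15 = 100 - 60 = 40,  λ = (10 ± √40)/2 = (10 ± 6.3246)/2 ≈ 8.1623 or 1.8377.
  Sorted: λ_1 = 8.1623,  λ_2 = 7,  λ_3 = 1.8377  (check: sum = 17 = tr ✓).

Step 4 — unit eigenvector for λ_1 ≈ 8.1623: v spans the null space of (Sigma - λ_1 I), whose rows are
  r_1 = (-1.1623, -1, -1),  r_2 = (-1, -1.1623, -2),  r_3 = (-1, -2, -5.1623).
  v is orthogonal to every row, so take v ∝ r_1 × r_2 = ((-1)·(-2) - (-1)·(-1.1623), (-1)·(-1) - (-1.1623)·(-2), (-1.1623)·(-1.1623) - (-1)·(-1)) ≈ (0.8377, -1.3246, 0.3509).
  Let u = (0.8377, -1.3246, 0.3509).
  ||u|| = √((0.8377)² + (-1.3246)² + (0.3509)²) = √(2.5793) ≈ 1.606,  v_1 = u/||u|| ≈ (0.5216, -0.8247, 0.2185) (||v_1|| = 1).

λ_1 = 8.1623,  λ_2 = 7,  λ_3 = 1.8377;  v_1 ≈ (0.5216, -0.8247, 0.2185)


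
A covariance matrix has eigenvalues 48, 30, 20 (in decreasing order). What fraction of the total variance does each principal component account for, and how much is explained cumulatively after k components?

Step 1 — total variance = trace(Sigma) = Σ λ_i = 48 + 30 + 20 = 98.

Step 2 — fraction explained by component i = λ_i / Σ λ:
  PC1: 48/98 = 0.4898
  PC2: 30/98 = 0.3061
  PC3: 20/98 = 0.2041

Step 3 — cumulative fraction after k components = (λ_1 + ... + λ_k) / Σ λ:
  k = 1: 48/98 = 0.4898
  k = 2: (48 + 30)/98 = 78/98 = 0.7959
  k = 3: (48 + 30 + 20)/98 = 98/98 = 1

Summary (fraction, with percent):

explained: PC1 0.4898 (48.98%), PC2 0.3061 (30.61%), PC3 0.2041 (20.41%);  cumulative: 0.4898, 0.7959, 1


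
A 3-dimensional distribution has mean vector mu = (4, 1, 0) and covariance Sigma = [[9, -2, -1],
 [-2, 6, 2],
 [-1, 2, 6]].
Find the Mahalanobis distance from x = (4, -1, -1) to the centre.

Step 1 — centre the observation: (x - mu) = (0, -2, -1).

Step 2 — invert Sigma (cofactor / det for 3×3, or solve directly):
  Sigma^{-1} = [[0.1203, 0.0376, 0.0075],
 [0.0376, 0.1992, -0.0602],
 [0.0075, -0.0602, 0.188]].

Step 3 — form the quadratic (x - mu)^T · Sigma^{-1} · (x - mu):
  Sigma^{-1} · (x - mu) = (-0.0827, -0.3383, -0.0677).
  (x - mu)^T · [Sigma^{-1} · (x - mu)] = (0)·(-0.0827) + (-2)·(-0.3383) + (-1)·(-0.0677) = 0.7444.

Step 4 — take square root: d = √(0.7444) ≈ 0.8628.

d(x, mu) = √(0.7444) ≈ 0.8628


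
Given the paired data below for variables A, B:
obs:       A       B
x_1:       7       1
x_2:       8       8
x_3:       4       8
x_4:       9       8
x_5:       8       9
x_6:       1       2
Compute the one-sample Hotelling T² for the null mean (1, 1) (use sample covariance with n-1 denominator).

Step 1 — sample mean vector:
  mean(A) = (7 + 8 + 4 + 9 + 8 + 1) / 6 = 37/6 = 6.1667
  mean(B) = (1 + 8 + 8 + 8 + 9 + 2) / 6 = 36/6 = 6
  x̄ = (6.1667, 6),  deviation x̄ - mu_0 = (6.1667, 6) - (1, 1) = (5.1667, 5).

Step 2 — sample covariance matrix, S[i,j] = (1/(n-1)) · Σ_k (x_{k,i} - mean_i) · (x_{k,j} - mean_j), divisor n-1 = 5:
  S[A,A] = ((0.8333)·(0.8333) + (1.8333)·(1.8333) + (-2.1667)·(-2.1667) + (2.8333)·(2.8333) + (1.8333)·(1.8333) + (-5.1667)·(-5.1667)) / 5 = 46.8333/5 = 9.3667
  S[A,B] = ((0.8333)·(-5) + (1.8333)·(2) + (-2.1667)·(2) + (2.8333)·(2) + (1.8333)·(3) + (-5.1667)·(-4)) / 5 = 27/5 = 5.4
  S[B,B] = ((-5)·(-5) + (2)·(2) + (2)·(2) + (2)·(2) + (3)·(3) + (-4)·(-4)) / 5 = 62/5 = 12.4
  S = [[9.3667, 5.4],
 [5.4, 12.4]].

Step 3 — invert S. det(S) = 9.3667·12.4 - (5.4)² = 86.9867.
  S^{-1} = (1/det) · [[d, -b], [-b, a]] = [[0.1426, -0.0621],
 [-0.0621, 0.1077]].

Step 4 — quadratic form (x̄ - mu_0)^T · S^{-1} · (x̄ - mu_0):
  S^{-1} · (x̄ - mu_0) = (0.4261, 0.2177),
  (x̄ - mu_0)^T · [...] = (5.1667)·(0.4261) + (5)·(0.2177) = 3.2899.

Step 5 — scale by n: T² = 6 · 3.2899 = 19.7394.

T² ≈ 19.7394


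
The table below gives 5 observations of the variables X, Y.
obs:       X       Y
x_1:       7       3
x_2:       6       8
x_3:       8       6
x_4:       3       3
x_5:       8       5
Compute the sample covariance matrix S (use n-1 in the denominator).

Step 1 — column means:
  mean(X) = (7 + 6 + 8 + 3 + 8) / 5 = 32/5 = 6.4
  mean(Y) = (3 + 8 + 6 + 3 + 5) / 5 = 25/5 = 5

Step 2 — sample covariance S[i,j] = (1/(n-1)) · Σ_k (x_{k,i} - mean_i) · (x_{k,j} - mean_j), with n-1 = 4.
  S[X,X] = ((0.6)·(0.6) + (-0.4)·(-0.4) + (1.6)·(1.6) + (-3.4)·(-3.4) + (1.6)·(1.6)) / 4 = 17.2/4 = 4.3
  S[X,Y] = ((0.6)·(-2) + (-0.4)·(3) + (1.6)·(1) + (-3.4)·(-2) + (1.6)·(0)) / 4 = 6/4 = 1.5
  S[Y,Y] = ((-2)·(-2) + (3)·(3) + (1)·(1) + (-2)·(-2) + (0)·(0)) / 4 = 18/4 = 4.5

S is symmetric (S[j,i] = S[i,j]). Assembling:

S = [[4.3, 1.5],
 [1.5, 4.5]]


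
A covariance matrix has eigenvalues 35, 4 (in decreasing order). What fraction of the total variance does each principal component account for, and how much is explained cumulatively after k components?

Step 1 — total variance = trace(Sigma) = Σ λ_i = 35 + 4 = 39.

Step 2 — fraction explained by component i = λ_i / Σ λ:
  PC1: 35/39 = 0.8974
  PC2: 4/39 = 0.1026

Step 3 — cumulative fraction after k components = (λ_1 + ... + λ_k) / Σ λ:
  k = 1: 35/39 = 0.8974
  k = 2: (35 + 4)/39 = 39/39 = 1

Summary (fraction, with percent):

explained: PC1 0.8974 (89.74%), PC2 0.1026 (10.26%);  cumulative: 0.8974, 1


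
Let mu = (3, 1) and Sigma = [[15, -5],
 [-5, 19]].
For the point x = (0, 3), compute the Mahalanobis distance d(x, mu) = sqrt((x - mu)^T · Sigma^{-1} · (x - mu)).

Step 1 — centre the observation: (x - mu) = (-3, 2).

Step 2 — invert Sigma. det(Sigma) = 15·19 - (-5)² = 260.
  Sigma^{-1} = (1/det) · [[d, -b], [-b, a]] = [[0.0731, 0.0192],
 [0.0192, 0.0577]].

Step 3 — form the quadratic (x - mu)^T · Sigma^{-1} · (x - mu):
  Sigma^{-1} · (x - mu) = (-0.1808, 0.0577).
  (x - mu)^T · [Sigma^{-1} · (x - mu)] = (-3)·(-0.1808) + (2)·(0.0577) = 0.6577.

Step 4 — take square root: d = √(0.6577) ≈ 0.811.

d(x, mu) = √(0.6577) ≈ 0.811


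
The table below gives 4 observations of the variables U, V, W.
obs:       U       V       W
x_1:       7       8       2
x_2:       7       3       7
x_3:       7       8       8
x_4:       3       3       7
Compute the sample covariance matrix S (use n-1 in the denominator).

Step 1 — column means:
  mean(U) = (7 + 7 + 7 + 3) / 4 = 24/4 = 6
  mean(V) = (8 + 3 + 8 + 3) / 4 = 22/4 = 5.5
  mean(W) = (2 + 7 + 8 + 7) / 4 = 24/4 = 6

Step 2 — sample covariance S[i,j] = (1/(n-1)) · Σ_k (x_{k,i} - mean_i) · (x_{k,j} - mean_j), with n-1 = 3.
  S[U,U] = ((1)·(1) + (1)·(1) + (1)·(1) + (-3)·(-3)) / 3 = 12/3 = 4
  S[U,V] = ((1)·(2.5) + (1)·(-2.5) + (1)·(2.5) + (-3)·(-2.5)) / 3 = 10/3 = 3.3333
  S[U,W] = ((1)·(-4) + (1)·(1) + (1)·(2) + (-3)·(1)) / 3 = -4/3 = -1.3333
  S[V,V] = ((2.5)·(2.5) + (-2.5)·(-2.5) + (2.5)·(2.5) + (-2.5)·(-2.5)) / 3 = 25/3 = 8.3333
  S[V,W] = ((2.5)·(-4) + (-2.5)·(1) + (2.5)·(2) + (-2.5)·(1)) / 3 = -10/3 = -3.3333
  S[W,W] = ((-4)·(-4) + (1)·(1) + (2)·(2) + (1)·(1)) / 3 = 22/3 = 7.3333

S is symmetric (S[j,i] = S[i,j]). Assembling:

S = [[4, 3.3333, -1.3333],
 [3.3333, 8.3333, -3.3333],
 [-1.3333, -3.3333, 7.3333]]


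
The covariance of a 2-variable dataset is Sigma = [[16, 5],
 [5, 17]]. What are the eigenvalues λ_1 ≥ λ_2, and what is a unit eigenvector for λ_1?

Step 1 — characteristic polynomial of 2×2 Sigma:
  det(Sigma - λI) = λ² - trace · λ + det = 0.
  trace = 16 + 17 = 33, det = 16·17 - (5)² = 247.
Step 2 — discriminant:
  Δ = trace² - 4·det = 1089 - 988 = 101.
Step 3 — eigenvalues:
  λ = (trace ± √Δ)/2 = (33 ± 10.0499)/2,
  λ_1 = 21.5249,  λ_2 = 11.4751.

Step 4 — unit eigenvector for λ_1: solve (Sigma - λ_1 I)v = 0. First row:
  (16 - 21.5249)·v_x + (5)·v_y = 0, i.e. (-5.5249)·v_x + (5)·v_y = 0,
  so v ∝ (b, λ_1 - a) = (5, 5.5249) = u.
  ||u|| = √((5)² + (5.5249)²) = √(55.5249) ≈ 7.4515,
  v_1 = u/||u|| ≈ (0.671, 0.7415) (||v_1|| = 1).

λ_1 = 21.5249,  λ_2 = 11.4751;  v_1 ≈ (0.671, 0.7415)


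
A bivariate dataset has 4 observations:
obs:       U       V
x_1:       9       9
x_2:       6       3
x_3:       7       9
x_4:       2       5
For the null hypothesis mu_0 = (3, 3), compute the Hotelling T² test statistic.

Step 1 — sample mean vector:
  mean(U) = (9 + 6 + 7 + 2) / 4 = 24/4 = 6
  mean(V) = (9 + 3 + 9 + 5) / 4 = 26/4 = 6.5
  x̄ = (6, 6.5),  deviation x̄ - mu_0 = (6, 6.5) - (3, 3) = (3, 3.5).

Step 2 — sample covariance matrix, S[i,j] = (1/(n-1)) · Σ_k (x_{k,i} - mean_i) · (x_{k,j} - mean_j), divisor n-1 = 3:
  S[U,U] = ((3)·(3) + (0)·(0) + (1)·(1) + (-4)·(-4)) / 3 = 26/3 = 8.6667
  S[U,V] = ((3)·(2.5) + (0)·(-3.5) + (1)·(2.5) + (-4)·(-1.5)) / 3 = 16/3 = 5.3333
  S[V,V] = ((2.5)·(2.5) + (-3.5)·(-3.5) + (2.5)·(2.5) + (-1.5)·(-1.5)) / 3 = 27/3 = 9
  S = [[8.6667, 5.3333],
 [5.3333, 9]].

Step 3 — invert S. det(S) = 8.6667·9 - (5.3333)² = 49.5556.
  S^{-1} = (1/det) · [[d, -b], [-b, a]] = [[0.1816, -0.1076],
 [-0.1076, 0.1749]].

Step 4 — quadratic form (x̄ - mu_0)^T · S^{-1} · (x̄ - mu_0):
  S^{-1} · (x̄ - mu_0) = (0.1682, 0.2892),
  (x̄ - mu_0)^T · [...] = (3)·(0.1682) + (3.5)·(0.2892) = 1.5168.

Step 5 — scale by n: T² = 4 · 1.5168 = 6.0673.

T² ≈ 6.0673


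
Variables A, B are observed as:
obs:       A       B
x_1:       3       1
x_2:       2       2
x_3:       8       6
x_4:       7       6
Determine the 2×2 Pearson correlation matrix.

Step 1 — column means:
  mean(A) = (3 + 2 + 8 + 7) / 4 = 20/4 = 5
  mean(B) = (1 + 2 + 6 + 6) / 4 = 15/4 = 3.75

Step 2 — sample variances and covariances s[i,j] = (1/(n-1)) · Σ_k (x_{k,i} - mean_i) · (x_{k,j} - mean_j), with n-1 = 3:
  s[A,A] = ((-2)·(-2) + (-3)·(-3) + (3)·(3) + (2)·(2)) / 3 = 26/3 = 8.6667
  s[A,B] = ((-2)·(-2.75) + (-3)·(-1.75) + (3)·(2.25) + (2)·(2.25)) / 3 = 22/3 = 7.3333
  s[B,B] = ((-2.75)·(-2.75) + (-1.75)·(-1.75) + (2.25)·(2.25) + (2.25)·(2.25)) / 3 = 20.75/3 = 6.9167
  Sample standard deviations s_i = √(s[i,i]):
  s(A) = √(8.6667) = 2.9439
  s(B) = √(6.9167) = 2.63

Step 3 — r_{ij} = s_{ij} / (s_i · s_j):
  r[A,A] = 1 (diagonal).
  r[A,B] = 7.3333 / (2.9439 · 2.63) = 7.3333 / 7.7424 = 0.9472
  r[B,B] = 1 (diagonal).

R is symmetric with unit diagonal. Assembling:

R = [[1, 0.9472],
 [0.9472, 1]]


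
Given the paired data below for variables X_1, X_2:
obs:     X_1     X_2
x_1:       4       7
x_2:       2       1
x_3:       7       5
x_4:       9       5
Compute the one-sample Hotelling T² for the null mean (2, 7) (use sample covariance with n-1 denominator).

Step 1 — sample mean vector:
  mean(X_1) = (4 + 2 + 7 + 9) / 4 = 22/4 = 5.5
  mean(X_2) = (7 + 1 + 5 + 5) / 4 = 18/4 = 4.5
  x̄ = (5.5, 4.5),  deviation x̄ - mu_0 = (5.5, 4.5) - (2, 7) = (3.5, -2.5).

Step 2 — sample covariance matrix, S[i,j] = (1/(n-1)) · Σ_k (x_{k,i} - mean_i) · (x_{k,j} - mean_j), divisor n-1 = 3:
  S[X_1,X_1] = ((-1.5)·(-1.5) + (-3.5)·(-3.5) + (1.5)·(1.5) + (3.5)·(3.5)) / 3 = 29/3 = 9.6667
  S[X_1,X_2] = ((-1.5)·(2.5) + (-3.5)·(-3.5) + (1.5)·(0.5) + (3.5)·(0.5)) / 3 = 11/3 = 3.6667
  S[X_2,X_2] = ((2.5)·(2.5) + (-3.5)·(-3.5) + (0.5)·(0.5) + (0.5)·(0.5)) / 3 = 19/3 = 6.3333
  S = [[9.6667, 3.6667],
 [3.6667, 6.3333]].

Step 3 — invert S. det(S) = 9.6667·6.3333 - (3.6667)² = 47.7778.
  S^{-1} = (1/det) · [[d, -b], [-b, a]] = [[0.1326, -0.0767],
 [-0.0767, 0.2023]].

Step 4 — quadratic form (x̄ - mu_0)^T · S^{-1} · (x̄ - mu_0):
  S^{-1} · (x̄ - mu_0) = (0.6558, -0.7744),
  (x̄ - mu_0)^T · [...] = (3.5)·(0.6558) + (-2.5)·(-0.7744) = 4.2314.

Step 5 — scale by n: T² = 4 · 4.2314 = 16.9256.

T² ≈ 16.9256


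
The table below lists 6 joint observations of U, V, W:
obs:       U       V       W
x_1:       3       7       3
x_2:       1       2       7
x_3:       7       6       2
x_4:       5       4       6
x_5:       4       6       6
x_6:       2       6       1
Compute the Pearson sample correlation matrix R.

Step 1 — column means:
  mean(U) = (3 + 1 + 7 + 5 + 4 + 2) / 6 = 22/6 = 3.6667
  mean(V) = (7 + 2 + 6 + 4 + 6 + 6) / 6 = 31/6 = 5.1667
  mean(W) = (3 + 7 + 2 + 6 + 6 + 1) / 6 = 25/6 = 4.1667

Step 2 — sample variances and covariances s[i,j] = (1/(n-1)) · Σ_k (x_{k,i} - mean_i) · (x_{k,j} - mean_j), with n-1 = 5:
  s[U,U] = ((-0.6667)·(-0.6667) + (-2.6667)·(-2.6667) + (3.3333)·(3.3333) + (1.3333)·(1.3333) + (0.3333)·(0.3333) + (-1.6667)·(-1.6667)) / 5 = 23.3333/5 = 4.6667
  s[U,V] = ((-0.6667)·(1.8333) + (-2.6667)·(-3.1667) + (3.3333)·(0.8333) + (1.3333)·(-1.1667) + (0.3333)·(0.8333) + (-1.6667)·(0.8333)) / 5 = 7.3333/5 = 1.4667
  s[U,W] = ((-0.6667)·(-1.1667) + (-2.6667)·(2.8333) + (3.3333)·(-2.1667) + (1.3333)·(1.8333) + (0.3333)·(1.8333) + (-1.6667)·(-3.1667)) / 5 = -5.6667/5 = -1.1333
  s[V,V] = ((1.8333)·(1.8333) + (-3.1667)·(-3.1667) + (0.8333)·(0.8333) + (-1.1667)·(-1.1667) + (0.8333)·(0.8333) + (0.8333)·(0.8333)) / 5 = 16.8333/5 = 3.3667
  s[V,W] = ((1.8333)·(-1.1667) + (-3.1667)·(2.8333) + (0.8333)·(-2.1667) + (-1.1667)·(1.8333) + (0.8333)·(1.8333) + (0.8333)·(-3.1667)) / 5 = -16.1667/5 = -3.2333
  s[W,W] = ((-1.1667)·(-1.1667) + (2.8333)·(2.8333) + (-2.1667)·(-2.1667) + (1.8333)·(1.8333) + (1.8333)·(1.8333) + (-3.1667)·(-3.1667)) / 5 = 30.8333/5 = 6.1667
  Sample standard deviations s_i = √(s[i,i]):
  s(U) = √(4.6667) = 2.1602
  s(V) = √(3.3667) = 1.8348
  s(W) = √(6.1667) = 2.4833

Step 3 — r_{ij} = s_{ij} / (s_i · s_j):
  r[U,U] = 1 (diagonal).
  r[U,V] = 1.4667 / (2.1602 · 1.8348) = 1.4667 / 3.9637 = 0.37
  r[U,W] = -1.1333 / (2.1602 · 2.4833) = -1.1333 / 5.3645 = -0.2113
  r[V,V] = 1 (diagonal).
  r[V,W] = -3.2333 / (1.8348 · 2.4833) = -3.2333 / 4.5564 = -0.7096
  r[W,W] = 1 (diagonal).

R is symmetric with unit diagonal. Assembling:

R = [[1, 0.37, -0.2113],
 [0.37, 1, -0.7096],
 [-0.2113, -0.7096, 1]]


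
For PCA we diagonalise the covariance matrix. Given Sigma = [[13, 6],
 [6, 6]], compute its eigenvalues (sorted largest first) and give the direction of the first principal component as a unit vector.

Step 1 — characteristic polynomial of 2×2 Sigma:
  det(Sigma - λI) = λ² - trace · λ + det = 0.
  trace = 13 + 6 = 19, det = 13·6 - (6)² = 42.
Step 2 — discriminant:
  Δ = trace² - 4·det = 361 - 168 = 193.
Step 3 — eigenvalues:
  λ = (trace ± √Δ)/2 = (19 ± 13.8924)/2,
  λ_1 = 16.4462,  λ_2 = 2.5538.

Step 4 — unit eigenvector for λ_1: solve (Sigma - λ_1 I)v = 0. First row:
  (13 - 16.4462)·v_x + (6)·v_y = 0, i.e. (-3.4462)·v_x + (6)·v_y = 0,
  so v ∝ (b, λ_1 - a) = (6, 3.4462) = u.
  ||u|| = √((6)² + (3.4462)²) = √(47.8764) ≈ 6.9193,
  v_1 = u/||u|| ≈ (0.8671, 0.4981) (||v_1|| = 1).

λ_1 = 16.4462,  λ_2 = 2.5538;  v_1 ≈ (0.8671, 0.4981)


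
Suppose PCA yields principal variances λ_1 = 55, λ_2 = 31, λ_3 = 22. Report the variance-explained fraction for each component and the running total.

Step 1 — total variance = trace(Sigma) = Σ λ_i = 55 + 31 + 22 = 108.

Step 2 — fraction explained by component i = λ_i / Σ λ:
  PC1: 55/108 = 0.5093
  PC2: 31/108 = 0.287
  PC3: 22/108 = 0.2037

Step 3 — cumulative fraction after k components = (λ_1 + ... + λ_k) / Σ λ:
  k = 1: 55/108 = 0.5093
  k = 2: (55 + 31)/108 = 86/108 = 0.7963
  k = 3: (55 + 31 + 22)/108 = 108/108 = 1

Summary (fraction, with percent):

explained: PC1 0.5093 (50.93%), PC2 0.287 (28.7%), PC3 0.2037 (20.37%);  cumulative: 0.5093, 0.7963, 1


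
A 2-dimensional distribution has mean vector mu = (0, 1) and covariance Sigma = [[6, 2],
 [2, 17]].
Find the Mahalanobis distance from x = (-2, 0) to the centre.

Step 1 — centre the observation: (x - mu) = (-2, -1).

Step 2 — invert Sigma. det(Sigma) = 6·17 - (2)² = 98.
  Sigma^{-1} = (1/det) · [[d, -b], [-b, a]] = [[0.1735, -0.0204],
 [-0.0204, 0.0612]].

Step 3 — form the quadratic (x - mu)^T · Sigma^{-1} · (x - mu):
  Sigma^{-1} · (x - mu) = (-0.3265, -0.0204).
  (x - mu)^T · [Sigma^{-1} · (x - mu)] = (-2)·(-0.3265) + (-1)·(-0.0204) = 0.6735.

Step 4 — take square root: d = √(0.6735) ≈ 0.8207.

d(x, mu) = √(0.6735) ≈ 0.8207


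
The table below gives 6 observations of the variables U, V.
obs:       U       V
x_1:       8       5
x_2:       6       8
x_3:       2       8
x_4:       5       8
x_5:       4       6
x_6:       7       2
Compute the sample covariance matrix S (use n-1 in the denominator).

Step 1 — column means:
  mean(U) = (8 + 6 + 2 + 5 + 4 + 7) / 6 = 32/6 = 5.3333
  mean(V) = (5 + 8 + 8 + 8 + 6 + 2) / 6 = 37/6 = 6.1667

Step 2 — sample covariance S[i,j] = (1/(n-1)) · Σ_k (x_{k,i} - mean_i) · (x_{k,j} - mean_j), with n-1 = 5.
  S[U,U] = ((2.6667)·(2.6667) + (0.6667)·(0.6667) + (-3.3333)·(-3.3333) + (-0.3333)·(-0.3333) + (-1.3333)·(-1.3333) + (1.6667)·(1.6667)) / 5 = 23.3333/5 = 4.6667
  S[U,V] = ((2.6667)·(-1.1667) + (0.6667)·(1.8333) + (-3.3333)·(1.8333) + (-0.3333)·(1.8333) + (-1.3333)·(-0.1667) + (1.6667)·(-4.1667)) / 5 = -15.3333/5 = -3.0667
  S[V,V] = ((-1.1667)·(-1.1667) + (1.8333)·(1.8333) + (1.8333)·(1.8333) + (1.8333)·(1.8333) + (-0.1667)·(-0.1667) + (-4.1667)·(-4.1667)) / 5 = 28.8333/5 = 5.7667

S is symmetric (S[j,i] = S[i,j]). Assembling:

S = [[4.6667, -3.0667],
 [-3.0667, 5.7667]]


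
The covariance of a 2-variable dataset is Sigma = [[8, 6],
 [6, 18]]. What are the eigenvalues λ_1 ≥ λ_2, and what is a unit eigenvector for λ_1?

Step 1 — characteristic polynomial of 2×2 Sigma:
  det(Sigma - λI) = λ² - trace · λ + det = 0.
  trace = 8 + 18 = 26, det = 8·18 - (6)² = 108.
Step 2 — discriminant:
  Δ = trace² - 4·det = 676 - 432 = 244.
Step 3 — eigenvalues:
  λ = (trace ± √Δ)/2 = (26 ± 15.6205)/2,
  λ_1 = 20.8102,  λ_2 = 5.1898.

Step 4 — unit eigenvector for λ_1: solve (Sigma - λ_1 I)v = 0. First row:
  (8 - 20.8102)·v_x + (6)·v_y = 0, i.e. (-12.8102)·v_x + (6)·v_y = 0,
  so v ∝ (b, λ_1 - a) = (6, 12.8102) = u.
  ||u|| = √((6)² + (12.8102)²) = √(200.1025) ≈ 14.1458,
  v_1 = u/||u|| ≈ (0.4242, 0.9056) (||v_1|| = 1).

λ_1 = 20.8102,  λ_2 = 5.1898;  v_1 ≈ (0.4242, 0.9056)


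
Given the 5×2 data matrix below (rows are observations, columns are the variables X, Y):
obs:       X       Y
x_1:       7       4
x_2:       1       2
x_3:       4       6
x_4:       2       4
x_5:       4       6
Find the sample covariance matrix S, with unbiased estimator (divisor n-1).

Step 1 — column means:
  mean(X) = (7 + 1 + 4 + 2 + 4) / 5 = 18/5 = 3.6
  mean(Y) = (4 + 2 + 6 + 4 + 6) / 5 = 22/5 = 4.4

Step 2 — sample covariance S[i,j] = (1/(n-1)) · Σ_k (x_{k,i} - mean_i) · (x_{k,j} - mean_j), with n-1 = 4.
  S[X,X] = ((3.4)·(3.4) + (-2.6)·(-2.6) + (0.4)·(0.4) + (-1.6)·(-1.6) + (0.4)·(0.4)) / 4 = 21.2/4 = 5.3
  S[X,Y] = ((3.4)·(-0.4) + (-2.6)·(-2.4) + (0.4)·(1.6) + (-1.6)·(-0.4) + (0.4)·(1.6)) / 4 = 6.8/4 = 1.7
  S[Y,Y] = ((-0.4)·(-0.4) + (-2.4)·(-2.4) + (1.6)·(1.6) + (-0.4)·(-0.4) + (1.6)·(1.6)) / 4 = 11.2/4 = 2.8

S is symmetric (S[j,i] = S[i,j]). Assembling:

S = [[5.3, 1.7],
 [1.7, 2.8]]


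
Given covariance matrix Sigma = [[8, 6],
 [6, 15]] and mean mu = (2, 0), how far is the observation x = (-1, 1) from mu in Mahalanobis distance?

Step 1 — centre the observation: (x - mu) = (-3, 1).

Step 2 — invert Sigma. det(Sigma) = 8·15 - (6)² = 84.
  Sigma^{-1} = (1/det) · [[d, -b], [-b, a]] = [[0.1786, -0.0714],
 [-0.0714, 0.0952]].

Step 3 — form the quadratic (x - mu)^T · Sigma^{-1} · (x - mu):
  Sigma^{-1} · (x - mu) = (-0.6071, 0.3095).
  (x - mu)^T · [Sigma^{-1} · (x - mu)] = (-3)·(-0.6071) + (1)·(0.3095) = 2.131.

Step 4 — take square root: d = √(2.131) ≈ 1.4598.

d(x, mu) = √(2.131) ≈ 1.4598


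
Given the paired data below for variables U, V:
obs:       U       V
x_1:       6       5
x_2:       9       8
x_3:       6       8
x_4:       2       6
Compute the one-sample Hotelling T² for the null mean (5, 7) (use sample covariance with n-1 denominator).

Step 1 — sample mean vector:
  mean(U) = (6 + 9 + 6 + 2) / 4 = 23/4 = 5.75
  mean(V) = (5 + 8 + 8 + 6) / 4 = 27/4 = 6.75
  x̄ = (5.75, 6.75),  deviation x̄ - mu_0 = (5.75, 6.75) - (5, 7) = (0.75, -0.25).

Step 2 — sample covariance matrix, S[i,j] = (1/(n-1)) · Σ_k (x_{k,i} - mean_i) · (x_{k,j} - mean_j), divisor n-1 = 3:
  S[U,U] = ((0.25)·(0.25) + (3.25)·(3.25) + (0.25)·(0.25) + (-3.75)·(-3.75)) / 3 = 24.75/3 = 8.25
  S[U,V] = ((0.25)·(-1.75) + (3.25)·(1.25) + (0.25)·(1.25) + (-3.75)·(-0.75)) / 3 = 6.75/3 = 2.25
  S[V,V] = ((-1.75)·(-1.75) + (1.25)·(1.25) + (1.25)·(1.25) + (-0.75)·(-0.75)) / 3 = 6.75/3 = 2.25
  S = [[8.25, 2.25],
 [2.25, 2.25]].

Step 3 — invert S. det(S) = 8.25·2.25 - (2.25)² = 13.5.
  S^{-1} = (1/det) · [[d, -b], [-b, a]] = [[0.1667, -0.1667],
 [-0.1667, 0.6111]].

Step 4 — quadratic form (x̄ - mu_0)^T · S^{-1} · (x̄ - mu_0):
  S^{-1} · (x̄ - mu_0) = (0.1667, -0.2778),
  (x̄ - mu_0)^T · [...] = (0.75)·(0.1667) + (-0.25)·(-0.2778) = 0.1944.

Step 5 — scale by n: T² = 4 · 0.1944 = 0.7778.

T² ≈ 0.7778


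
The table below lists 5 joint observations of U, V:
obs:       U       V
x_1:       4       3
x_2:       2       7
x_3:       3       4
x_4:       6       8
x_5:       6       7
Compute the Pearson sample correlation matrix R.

Step 1 — column means:
  mean(U) = (4 + 2 + 3 + 6 + 6) / 5 = 21/5 = 4.2
  mean(V) = (3 + 7 + 4 + 8 + 7) / 5 = 29/5 = 5.8

Step 2 — sample variances and covariances s[i,j] = (1/(n-1)) · Σ_k (x_{k,i} - mean_i) · (x_{k,j} - mean_j), with n-1 = 4:
  s[U,U] = ((-0.2)·(-0.2) + (-2.2)·(-2.2) + (-1.2)·(-1.2) + (1.8)·(1.8) + (1.8)·(1.8)) / 4 = 12.8/4 = 3.2
  s[U,V] = ((-0.2)·(-2.8) + (-2.2)·(1.2) + (-1.2)·(-1.8) + (1.8)·(2.2) + (1.8)·(1.2)) / 4 = 6.2/4 = 1.55
  s[V,V] = ((-2.8)·(-2.8) + (1.2)·(1.2) + (-1.8)·(-1.8) + (2.2)·(2.2) + (1.2)·(1.2)) / 4 = 18.8/4 = 4.7
  Sample standard deviations s_i = √(s[i,i]):
  s(U) = √(3.2) = 1.7889
  s(V) = √(4.7) = 2.1679

Step 3 — r_{ij} = s_{ij} / (s_i · s_j):
  r[U,U] = 1 (diagonal).
  r[U,V] = 1.55 / (1.7889 · 2.1679) = 1.55 / 3.8781 = 0.3997
  r[V,V] = 1 (diagonal).

R is symmetric with unit diagonal. Assembling:

R = [[1, 0.3997],
 [0.3997, 1]]


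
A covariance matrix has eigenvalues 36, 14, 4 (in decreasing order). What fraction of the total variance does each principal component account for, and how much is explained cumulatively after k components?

Step 1 — total variance = trace(Sigma) = Σ λ_i = 36 + 14 + 4 = 54.

Step 2 — fraction explained by component i = λ_i / Σ λ:
  PC1: 36/54 = 0.6667
  PC2: 14/54 = 0.2593
  PC3: 4/54 = 0.0741

Step 3 — cumulative fraction after k components = (λ_1 + ... + λ_k) / Σ λ:
  k = 1: 36/54 = 0.6667
  k = 2: (36 + 14)/54 = 50/54 = 0.9259
  k = 3: (36 + 14 + 4)/54 = 54/54 = 1

Summary (fraction, with percent):

explained: PC1 0.6667 (66.67%), PC2 0.2593 (25.93%), PC3 0.0741 (7.41%);  cumulative: 0.6667, 0.9259, 1


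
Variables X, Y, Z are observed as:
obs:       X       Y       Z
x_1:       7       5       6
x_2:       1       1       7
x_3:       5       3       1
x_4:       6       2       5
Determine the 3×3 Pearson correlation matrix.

Step 1 — column means:
  mean(X) = (7 + 1 + 5 + 6) / 4 = 19/4 = 4.75
  mean(Y) = (5 + 1 + 3 + 2) / 4 = 11/4 = 2.75
  mean(Z) = (6 + 7 + 1 + 5) / 4 = 19/4 = 4.75

Step 2 — sample variances and covariances s[i,j] = (1/(n-1)) · Σ_k (x_{k,i} - mean_i) · (x_{k,j} - mean_j), with n-1 = 3:
  s[X,X] = ((2.25)·(2.25) + (-3.75)·(-3.75) + (0.25)·(0.25) + (1.25)·(1.25)) / 3 = 20.75/3 = 6.9167
  s[X,Y] = ((2.25)·(2.25) + (-3.75)·(-1.75) + (0.25)·(0.25) + (1.25)·(-0.75)) / 3 = 10.75/3 = 3.5833
  s[X,Z] = ((2.25)·(1.25) + (-3.75)·(2.25) + (0.25)·(-3.75) + (1.25)·(0.25)) / 3 = -6.25/3 = -2.0833
  s[Y,Y] = ((2.25)·(2.25) + (-1.75)·(-1.75) + (0.25)·(0.25) + (-0.75)·(-0.75)) / 3 = 8.75/3 = 2.9167
  s[Y,Z] = ((2.25)·(1.25) + (-1.75)·(2.25) + (0.25)·(-3.75) + (-0.75)·(0.25)) / 3 = -2.25/3 = -0.75
  s[Z,Z] = ((1.25)·(1.25) + (2.25)·(2.25) + (-3.75)·(-3.75) + (0.25)·(0.25)) / 3 = 20.75/3 = 6.9167
  Sample standard deviations s_i = √(s[i,i]):
  s(X) = √(6.9167) = 2.63
  s(Y) = √(2.9167) = 1.7078
  s(Z) = √(6.9167) = 2.63

Step 3 — r_{ij} = s_{ij} / (s_i · s_j):
  r[X,X] = 1 (diagonal).
  r[X,Y] = 3.5833 / (2.63 · 1.7078) = 3.5833 / 4.4915 = 0.7978
  r[X,Z] = -2.0833 / (2.63 · 2.63) = -2.0833 / 6.9167 = -0.3012
  r[Y,Y] = 1 (diagonal).
  r[Y,Z] = -0.75 / (1.7078 · 2.63) = -0.75 / 4.4915 = -0.167
  r[Z,Z] = 1 (diagonal).

R is symmetric with unit diagonal. Assembling:

R = [[1, 0.7978, -0.3012],
 [0.7978, 1, -0.167],
 [-0.3012, -0.167, 1]]


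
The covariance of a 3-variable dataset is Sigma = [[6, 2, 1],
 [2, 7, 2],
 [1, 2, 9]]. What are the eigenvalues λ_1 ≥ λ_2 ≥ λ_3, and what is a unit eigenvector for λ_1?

Step 1 — characteristic polynomial p(λ) = det(λI - Sigma) = λ³ - tr·λ² + c_1·λ - det, where tr = trace, c_1 = sum of the principal 2×2 minors, det = det(Sigma):
  tr = 6 + 7 + 9 = 22,
  c_1 = (6·7 - (2)²) + (6·9 - (1)²) + (7·9 - (2)²) = 38 + 53 + 59 = 150,
  det = 6·(7·9 - (2)²) - (2)·((2)·9 - (2)·(1)) + (1)·((2)·(2) - 7·(1)) = 6·(59) - (2)·(16) + (1)·(-3) = 319.
  So p(λ) = λ³ - 22λ² + 150λ - 319.
Step 2 — look for an integer root (rational root theorem: any rational root is an integer divisor of 319). Testing λ = 11:
  p(11) = 1331 - 2662 + 1650 - 319 = 0  ✓
  Dividing out (λ - 11): p(λ) = (λ - 11)(λ² - 11λ + 29).
Step 3 — remaining eigenvalues from the quadratic λ² - 11λ + 29 = 0:
  Δ = 11² - 4·29 = 121 - 116 = 5,  λ = (11 ± √5)/2 = (11 ± 2.2361)/2 ≈ 6.618 or 4.382.
  Sorted: λ_1 = 11,  λ_2 = 6.618,  λ_3 = 4.382  (check: sum = 22 = tr ✓).

Step 4 — unit eigenvector for λ_1 = 11: v spans the null space of (Sigma - λ_1 I), whose rows are
  r_1 = (-5, 2, 1),  r_2 = (2, -4, 2),  r_3 = (1, 2, -2).
  v is orthogonal to every row, so take v ∝ r_1 × r_2 = ((2)·(2) - (1)·(-4), (1)·(2) - (-5)·(2), (-5)·(-4) - (2)·(2)) = (8, 12, 16).
  Rescale (divide by 4): u = (2, 3, 4).
  ||u|| = √((2)² + (3)² + (4)²) = √(29) ≈ 5.3852,  v_1 = u/||u|| ≈ (0.3714, 0.5571, 0.7428) (||v_1|| = 1).

λ_1 = 11,  λ_2 = 6.618,  λ_3 = 4.382;  v_1 ≈ (0.3714, 0.5571, 0.7428)


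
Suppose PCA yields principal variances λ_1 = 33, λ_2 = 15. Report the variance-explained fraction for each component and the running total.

Step 1 — total variance = trace(Sigma) = Σ λ_i = 33 + 15 = 48.

Step 2 — fraction explained by component i = λ_i / Σ λ:
  PC1: 33/48 = 0.6875
  PC2: 15/48 = 0.3125

Step 3 — cumulative fraction after k components = (λ_1 + ... + λ_k) / Σ λ:
  k = 1: 33/48 = 0.6875
  k = 2: (33 + 15)/48 = 48/48 = 1

Summary (fraction, with percent):

explained: PC1 0.6875 (68.75%), PC2 0.3125 (31.25%);  cumulative: 0.6875, 1


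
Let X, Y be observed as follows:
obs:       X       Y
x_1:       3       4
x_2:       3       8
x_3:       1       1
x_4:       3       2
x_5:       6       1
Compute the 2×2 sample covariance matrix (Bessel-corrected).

Step 1 — column means:
  mean(X) = (3 + 3 + 1 + 3 + 6) / 5 = 16/5 = 3.2
  mean(Y) = (4 + 8 + 1 + 2 + 1) / 5 = 16/5 = 3.2

Step 2 — sample covariance S[i,j] = (1/(n-1)) · Σ_k (x_{k,i} - mean_i) · (x_{k,j} - mean_j), with n-1 = 4.
  S[X,X] = ((-0.2)·(-0.2) + (-0.2)·(-0.2) + (-2.2)·(-2.2) + (-0.2)·(-0.2) + (2.8)·(2.8)) / 4 = 12.8/4 = 3.2
  S[X,Y] = ((-0.2)·(0.8) + (-0.2)·(4.8) + (-2.2)·(-2.2) + (-0.2)·(-1.2) + (2.8)·(-2.2)) / 4 = -2.2/4 = -0.55
  S[Y,Y] = ((0.8)·(0.8) + (4.8)·(4.8) + (-2.2)·(-2.2) + (-1.2)·(-1.2) + (-2.2)·(-2.2)) / 4 = 34.8/4 = 8.7

S is symmetric (S[j,i] = S[i,j]). Assembling:

S = [[3.2, -0.55],
 [-0.55, 8.7]]


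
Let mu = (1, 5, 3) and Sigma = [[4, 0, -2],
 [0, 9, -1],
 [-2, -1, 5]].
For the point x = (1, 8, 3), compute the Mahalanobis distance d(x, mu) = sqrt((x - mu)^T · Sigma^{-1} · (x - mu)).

Step 1 — centre the observation: (x - mu) = (0, 3, 0).

Step 2 — invert Sigma (cofactor / det for 3×3, or solve directly):
  Sigma^{-1} = [[0.3143, 0.0143, 0.1286],
 [0.0143, 0.1143, 0.0286],
 [0.1286, 0.0286, 0.2571]].

Step 3 — form the quadratic (x - mu)^T · Sigma^{-1} · (x - mu):
  Sigma^{-1} · (x - mu) = (0.0429, 0.3429, 0.0857).
  (x - mu)^T · [Sigma^{-1} · (x - mu)] = (0)·(0.0429) + (3)·(0.3429) + (0)·(0.0857) = 1.0286.

Step 4 — take square root: d = √(1.0286) ≈ 1.0142.

d(x, mu) = √(1.0286) ≈ 1.0142
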